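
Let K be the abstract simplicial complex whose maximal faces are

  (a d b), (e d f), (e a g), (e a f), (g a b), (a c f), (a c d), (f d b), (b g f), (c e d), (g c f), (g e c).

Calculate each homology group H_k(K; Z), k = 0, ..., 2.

Order the vertices as a < b < c < d < e < f < g. Listing each simplex with vertices in this order, K has dimension 2 with simplices:

  0-simplices (7): a, b, c, d, e, f, g
  1-simplices (18): ab, ac, ad, ae, af, ag, bd, bf, bg, cd, ce, cf, cg, de, df, ef, eg, fg
  2-simplices (12): abd, abg, acd, acf, aef, aeg, bdf, bfg, cde, ceg, cfg, def

so the chain groups are C_0 ≅ Z^7, C_1 ≅ Z^18, C_2 ≅ Z^12.

∂_1: C_1 → C_0 is given by ∂[p,q] = [q] − [p].
This gives a 7×18 integer matrix of rank 6; reducing to Smith normal form yields diagonal entries (1,1,1,1,1,1).

Boundary ∂_2: C_2 → C_1 acts by ∂[p,q,r] = [q,r] − [p,r] + [p,q]. For instance
  ∂ceg = eg − cg + ce,
  ∂cfg = fg − cg + cf.
This gives a 18×12 integer matrix of rank 12; reducing to Smith normal form yields diagonal entries (1,1,1,1,1,1,1,1,1,1,1,2).

Now H_k = ker ∂_k / im ∂_{k+1}, so:

  H_0: rank C_0 − rank ∂_1 = 7 − 6 = 1, and the invariant factors of ∂_1 are all 1, so H_0 = Z.
  H_1: rank ker ∂_1 − rank ∂_2 = (18 − 6) − 12 = 0, and ∂_2 has invariant factor 2 > 1, so H_1 = Z/2Z.
  H_2: rank ker ∂_2 − rank ∂_3 = (12 − 12) − 0 = 0, and there is no ∂_3, so H_2 = 0.

(K is a triangulation of the real projective plane RP^2.)

H_0 ≅ Z,  H_1 ≅ Z/2Z,  H_2 = 0.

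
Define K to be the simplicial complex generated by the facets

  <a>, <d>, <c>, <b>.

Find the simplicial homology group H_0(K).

H_0 = Z^4.

We work with the vertex ordering a < b < c < d. The simplices of K, each written with vertices in increasing order, are:

  0-simplices (4): a, b, c, d

giving chain groups C_0 ≅ Z^4.

Now H_k = ker ∂_k / im ∂_{k+1}, so:

  H_0: rank C_0 − rank ∂_1 = 4 − 0 = 4, and there is no ∂_1, so H_0 = Z^4.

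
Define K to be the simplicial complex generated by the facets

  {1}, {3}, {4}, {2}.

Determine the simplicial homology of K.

K has 4 vertices.
rank ∂_0 = 0, rank ∂_1 = 0 ⇒ b_0 = 4 − 0 − 0 = 4. So H_0 = Z^4.

H_0 = Z^4.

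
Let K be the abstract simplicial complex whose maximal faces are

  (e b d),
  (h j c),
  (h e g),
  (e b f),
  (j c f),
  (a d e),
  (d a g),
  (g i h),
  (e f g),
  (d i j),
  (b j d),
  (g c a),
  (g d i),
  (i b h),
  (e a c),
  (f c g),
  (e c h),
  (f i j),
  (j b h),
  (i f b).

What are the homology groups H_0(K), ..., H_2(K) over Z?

H_0 ≅ Z,  H_1 ≅ Z ⊕ Z_2,  H_2 = 0.

We work with the vertex ordering a < b < c < d < e < f < g < h < i < j. The simplices of K, each written with vertices in increasing order, are:

  0-simplices (10): a, b, c, d, e, f, g, h, i, j
  1-simplices (30): ac, ad, ae, ag, bd, be, bf, bh, bi, bj, ce, cf, cg, ch, cj, de, dg, di, dj, ef, eg, eh, fg, fi, fj, gh, gi, hi, hj, ij
  2-simplices (20): ace, acg, ade, adg, bde, bdj, bef, bfi, bhi, bhj, ceh, cfg, cfj, chj, dgi, dij, efg, egh, fij, ghi

giving chain groups C_0 ≅ Z^10, C_1 ≅ Z^30, C_2 ≅ Z^20.

Boundary ∂_1: C_1 → C_0 sends each edge [p,q] (with p < q) to q − p.
As a 10×30 matrix over Z this has rank 9, with invariant factors (1,1,1,1,1,1,1,1,1).

The boundary map ∂_2: C_2 → C_1 acts by ∂[p,q,r] = [q,r] − [p,r] + [p,q]. For instance
  ∂dgi = gi − di + dg,
  ∂bhj = hj − bj + bh.
This gives a 30×20 integer matrix of rank 20; reducing to Smith normal form yields diagonal entries (1,1,1,1,1,1,1,1,1,1,1,1,1,1,1,1,1,1,1,2).

Computing H_k = (kernel of ∂_k) / (image of ∂_{k+1}):

  H_0: rank C_0 − rank ∂_1 = 10 − 9 = 1, and the invariant factors of ∂_1 are all 1, so H_0 = Z.
  H_1: rank ker ∂_1 − rank ∂_2 = (30 − 9) − 20 = 1, and ∂_2 has invariant factor 2 > 1, so H_1 = Z ⊕ Z_2.
  H_2: rank ker ∂_2 − rank ∂_3 = (20 − 20) − 0 = 0, and there is no ∂_3, so H_2 = 0.

As a check, the Euler characteristic is 10 − 30 + 20 = 0, which agrees with 1 − 1 + 0 = 0.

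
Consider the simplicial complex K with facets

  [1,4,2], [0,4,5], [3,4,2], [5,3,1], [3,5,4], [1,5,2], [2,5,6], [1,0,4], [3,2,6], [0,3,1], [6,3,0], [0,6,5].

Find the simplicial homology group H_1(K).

We work with the vertex ordering 0 < 1 < 2 < 3 < 4 < 5 < 6. The simplices of K, each written with vertices in increasing order, are:

  0-simplices (7): [0], [1], [2], [3], [4], [5], [6]
  1-simplices (18): [0,1], [0,3], [0,4], [0,5], [0,6], [1,2], [1,3], [1,4], [1,5], [2,3], [2,4], [2,5], [2,6], [3,4], [3,5], [3,6], [4,5], [5,6]
  2-simplices (12): [0,1,3], [0,1,4], [0,3,6], [0,4,5], [0,5,6], [1,2,4], [1,2,5], [1,3,5], [2,3,4], [2,3,6], [2,5,6], [3,4,5]

Hence C_0 ≅ Z^7, C_1 ≅ Z^18, C_2 ≅ Z^12.

The boundary map ∂_1: C_1 → C_0 sends each edge [p,q] (with p < q) to q − p. For instance
  ∂[3,5] = [5] − [3].
As a 7×18 matrix over Z this has rank 6, with invariant factors (1,1,1,1,1,1).

Boundary ∂_2: C_2 → C_1 acts by ∂[p,q,r] = [q,r] − [p,r] + [p,q]. For instance
  ∂[2,5,6] = [5,6] − [2,6] + [2,5],
  ∂[0,4,5] = [4,5] − [0,5] + [0,4].
The resulting 18×12 matrix has rank 12, and its Smith normal form has invariant factors (1,1,1,1,1,1,1,1,1,1,1,2).

Reading off H_k = ker ∂_k / im ∂_{k+1}:

  H_1: rank ker ∂_1 − rank ∂_2 = (18 − 6) − 12 = 0, and ∂_2 has invariant factor 2 > 1, so H_1 = Z/2.

H_1 = Z/2.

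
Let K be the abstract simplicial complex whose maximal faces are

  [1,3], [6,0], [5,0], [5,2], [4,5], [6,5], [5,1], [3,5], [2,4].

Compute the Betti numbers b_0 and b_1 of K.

b_0 = 1, b_1 = 3.

Order the vertices as 0 < 1 < 2 < 3 < 4 < 5 < 6. Listing each simplex with vertices in this order, K has dimension 1 with simplices:

  0-simplices (7): [0], [1], [2], [3], [4], [5], [6]
  1-simplices (9): [0,5], [0,6], [1,3], [1,5], [2,4], [2,5], [3,5], [4,5], [5,6]

giving chain groups C_0 ≅ Z^7, C_1 ≅ Z^9.

∂_1: C_1 → C_0 is given by ∂[p,q] = [q] − [p].
The 7×9 boundary matrix has rank 6 and Smith normal form diag(1,1,1,1,1,1).

Reading off H_k = ker ∂_k / im ∂_{k+1}:

  H_0: rank C_0 − rank ∂_1 = 7 − 6 = 1, and the invariant factors of ∂_1 are all 1, so H_0 = Z.
  H_1: rank ker ∂_1 − rank ∂_2 = (9 − 6) − 0 = 3, and there is no ∂_2, so H_1 = Z^3.

(K is a triangulation of a wedge of 3 circles.)

Hence the Betti numbers are b_0 = 1, b_1 = 3.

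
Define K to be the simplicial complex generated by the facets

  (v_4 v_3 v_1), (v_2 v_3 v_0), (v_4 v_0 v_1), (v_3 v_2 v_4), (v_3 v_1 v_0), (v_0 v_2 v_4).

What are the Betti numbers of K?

K has 5 vertices, 9 edges, 6 triangles.
rank ∂_0 = 0, rank ∂_1 = 4 ⇒ b_0 = 5 − 0 − 4 = 1; all invariant factors of ∂_1 are 1 so no torsion. So H_0 = Z.
rank ∂_1 = 4, rank ∂_2 = 5 ⇒ b_1 = 9 − 4 − 5 = 0; all invariant factors of ∂_2 are 1 so no torsion. So H_1 = 0.
rank ∂_2 = 5, rank ∂_3 = 0 ⇒ b_2 = 6 − 5 − 0 = 1. So H_2 = Z.

b_0 = 1, b_1 = 0, b_2 = 1.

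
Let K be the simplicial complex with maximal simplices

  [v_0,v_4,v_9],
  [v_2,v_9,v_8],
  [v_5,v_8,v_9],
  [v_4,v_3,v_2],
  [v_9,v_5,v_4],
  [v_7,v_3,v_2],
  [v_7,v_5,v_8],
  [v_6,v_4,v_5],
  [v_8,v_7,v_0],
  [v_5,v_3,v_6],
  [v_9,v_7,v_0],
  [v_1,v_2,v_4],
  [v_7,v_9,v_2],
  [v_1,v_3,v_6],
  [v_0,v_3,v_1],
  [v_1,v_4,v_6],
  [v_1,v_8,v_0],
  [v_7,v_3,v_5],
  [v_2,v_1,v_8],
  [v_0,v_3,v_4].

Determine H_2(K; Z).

Fix the vertex order v_0 < v_1 < v_2 < v_3 < v_4 < v_5 < v_6 < v_7 < v_8 < v_9 and write every simplex with vertices in increasing order. Then dim K = 2 and the simplices of K are:

  0-simplices (10): [v_0], [v_1], [v_2], [v_3], [v_4], [v_5], [v_6], [v_7], [v_8], [v_9]
  1-simplices (30): (30 of them)
  2-simplices (20): (20 of them)

giving chain groups C_0 ≅ Z^10, C_1 ≅ Z^30, C_2 ≅ Z^20.

Boundary ∂_1: C_1 → C_0 maps an edge to its endpoints' difference, ∂[p,q] = q − p.
The resulting 10×30 matrix has rank 9, and its Smith normal form has invariant factors (1,1,1,1,1,1,1,1,1).

Boundary ∂_2: C_2 → C_1 maps a triangle to the signed sum of its edges. For instance
  ∂[v_0,v_7,v_8] = [v_7,v_8] − [v_0,v_8] + [v_0,v_7],
  ∂[v_2,v_7,v_9] = [v_7,v_9] − [v_2,v_9] + [v_2,v_7].
The resulting 30×20 matrix has rank 20, and its Smith normal form has invariant factors (1,1,1,1,1,1,1,1,1,1,1,1,1,1,1,1,1,1,1,2).

From H_k ≅ ker(∂_k) / im(∂_{k+1}) we obtain:

  H_2: rank ker ∂_2 − rank ∂_3 = (20 − 20) − 0 = 0, and there is no ∂_3, so H_2 = 0.

H_2 ≅ 0.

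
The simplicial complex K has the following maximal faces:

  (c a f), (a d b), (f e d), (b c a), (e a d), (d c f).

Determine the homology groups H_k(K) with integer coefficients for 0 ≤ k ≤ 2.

Order the vertices as a < b < c < d < e < f. Listing each simplex with vertices in this order, K has dimension 2 with simplices:

  0-simplices (6): a, b, c, d, e, f
  1-simplices (12): ab, ac, ad, ae, af, bc, bd, cd, cf, de, df, ef
  2-simplices (6): abc, abd, acf, ade, cdf, def

Hence C_0 ≅ Z^6, C_1 ≅ Z^12, C_2 ≅ Z^6.

∂_1: C_1 → C_0 is given by ∂[p,q] = [q] − [p]. For instance
  ∂ac = c − a.
The 6×12 boundary matrix has rank 5 and Smith normal form diag(1,1,1,1,1).

∂_2: C_2 → C_1 maps a triangle to the signed sum of its edges. For instance
  ∂abd = bd − ad + ab,
  ∂cdf = df − cf + cd.
As a 12×6 matrix over Z this has rank 6, with invariant factors (1,1,1,1,1,1).

Reading off H_k = ker ∂_k / im ∂_{k+1}:

  H_0: rank C_0 − rank ∂_1 = 6 − 5 = 1, and the invariant factors of ∂_1 are all 1, so H_0 = Z.
  H_1: rank ker ∂_1 − rank ∂_2 = (12 − 5) − 6 = 1, and the invariant factors of ∂_2 are all 1, so H_1 = Z.
  H_2: rank ker ∂_2 − rank ∂_3 = (6 − 6) − 0 = 0, and there is no ∂_3, so H_2 = 0.

As a check, the Euler characteristic is 6 − 12 + 6 = 0, which agrees with 1 − 1 + 0 = 0.

H_0 = Z,  H_1 = Z,  H_2 = 0.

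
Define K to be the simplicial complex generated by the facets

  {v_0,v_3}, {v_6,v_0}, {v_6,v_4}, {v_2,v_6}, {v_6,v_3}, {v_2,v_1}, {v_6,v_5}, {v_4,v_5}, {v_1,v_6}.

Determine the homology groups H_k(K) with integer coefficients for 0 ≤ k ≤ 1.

K has 7 vertices, 9 edges.
rank ∂_0 = 0, rank ∂_1 = 6 ⇒ b_0 = 7 − 0 − 6 = 1; all invariant factors of ∂_1 are 1 so no torsion. So H_0 ≅ Z.
rank ∂_1 = 6, rank ∂_2 = 0 ⇒ b_1 = 9 − 6 − 0 = 3. So H_1 ≅ Z^3.

H_0 ≅ Z,  H_1 ≅ Z^3.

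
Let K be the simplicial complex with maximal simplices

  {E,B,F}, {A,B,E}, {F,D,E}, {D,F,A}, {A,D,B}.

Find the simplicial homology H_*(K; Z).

H_0 = Z,  H_1 = Z,  H_2 = 0.

Fix the vertex order A < B < D < E < F and write every simplex with vertices in increasing order. Then dim K = 2 and the simplices of K are:

  0-simplices (5): A, B, D, E, F
  1-simplices (10): AB, AD, AE, AF, BD, BE, BF, DE, DF, EF
  2-simplices (5): ABD, ABE, ADF, BEF, DEF

Hence C_0 ≅ Z^5, C_1 ≅ Z^10, C_2 ≅ Z^5.

∂_1: C_1 → C_0 maps an edge to its endpoints' difference, ∂[p,q] = q − p.
The 5×10 boundary matrix has rank 4 and Smith normal form diag(1,1,1,1).

The boundary map ∂_2: C_2 → C_1 acts by ∂[p,q,r] = [q,r] − [p,r] + [p,q]. For instance
  ∂DEF = EF − DF + DE,
  ∂ABD = BD − AD + AB.
As a 10×5 matrix over Z this has rank 5, with invariant factors (1,1,1,1,1).

Reading off H_k = ker ∂_k / im ∂_{k+1}:

  H_0: rank C_0 − rank ∂_1 = 5 − 4 = 1, and the invariant factors of ∂_1 are all 1, so H_0 = Z.
  H_1: rank ker ∂_1 − rank ∂_2 = (10 − 4) − 5 = 1, and the invariant factors of ∂_2 are all 1, so H_1 = Z.
  H_2: rank ker ∂_2 − rank ∂_3 = (5 − 5) − 0 = 0, and there is no ∂_3, so H_2 = 0.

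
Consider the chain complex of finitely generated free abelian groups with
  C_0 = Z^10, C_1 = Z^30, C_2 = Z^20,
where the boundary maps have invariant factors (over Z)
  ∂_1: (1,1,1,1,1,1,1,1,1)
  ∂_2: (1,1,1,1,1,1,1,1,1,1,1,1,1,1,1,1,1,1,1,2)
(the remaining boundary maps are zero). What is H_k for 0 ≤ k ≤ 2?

H_0 = Z,  H_1 = Z ⊕ Z/2Z,  H_2 = 0.

H_0: b_0 = 10 − 0 − 9 = 1; torsion from ∂_1 factors > 1: none. So H_0 = Z.
H_1: b_1 = 30 − 9 − 20 = 1; torsion from ∂_2 factors > 1: [2]. So H_1 = Z ⊕ Z/2Z.
H_2: b_2 = 20 − 20 − 0 = 0; torsion from ∂_3 factors > 1: none. So H_2 = 0.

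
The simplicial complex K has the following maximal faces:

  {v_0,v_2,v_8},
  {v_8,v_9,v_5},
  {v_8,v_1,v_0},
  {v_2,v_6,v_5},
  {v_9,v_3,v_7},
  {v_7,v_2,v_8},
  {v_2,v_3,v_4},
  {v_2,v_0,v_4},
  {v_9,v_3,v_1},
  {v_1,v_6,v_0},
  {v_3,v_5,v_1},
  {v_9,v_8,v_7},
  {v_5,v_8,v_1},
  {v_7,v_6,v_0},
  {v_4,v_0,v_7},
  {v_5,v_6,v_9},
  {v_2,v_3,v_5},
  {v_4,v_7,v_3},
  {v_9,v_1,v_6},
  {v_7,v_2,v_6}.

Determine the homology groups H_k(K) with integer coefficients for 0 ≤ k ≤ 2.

Order the vertices as v_0 < v_1 < v_2 < v_3 < v_4 < v_5 < v_6 < v_7 < v_8 < v_9. Listing each simplex with vertices in this order, K has dimension 2 with simplices:

  0-simplices (10): [v_0], [v_1], [v_2], [v_3], [v_4], [v_5], [v_6], [v_7], [v_8], [v_9]
  1-simplices (30): (30 of them)
  2-simplices (20): (20 of them)

so the chain groups are C_0 ≅ Z^10, C_1 ≅ Z^30, C_2 ≅ Z^20.

Boundary ∂_1: C_1 → C_0 sends each edge [p,q] (with p < q) to q − p.
As a 10×30 matrix over Z this has rank 9, with invariant factors (1,1,1,1,1,1,1,1,1).

∂_2: C_2 → C_1 acts by ∂[p,q,r] = [q,r] − [p,r] + [p,q]. For instance
  ∂[v_2,v_6,v_7] = [v_6,v_7] − [v_2,v_7] + [v_2,v_6],
  ∂[v_5,v_6,v_9] = [v_6,v_9] − [v_5,v_9] + [v_5,v_6].
The 30×20 boundary matrix has rank 20 and Smith normal form diag(1,1,1,1,1,1,1,1,1,1,1,1,1,1,1,1,1,1,1,2).

Reading off H_k = ker ∂_k / im ∂_{k+1}:

  H_0: rank C_0 − rank ∂_1 = 10 − 9 = 1, and the invariant factors of ∂_1 are all 1, so H_0 ≅ Z.
  H_1: rank ker ∂_1 − rank ∂_2 = (30 − 9) − 20 = 1, and ∂_2 has invariant factor 2 > 1, so H_1 ≅ Z ⊕ Z/2.
  H_2: rank ker ∂_2 − rank ∂_3 = (20 − 20) − 0 = 0, and there is no ∂_3, so H_2 ≅ 0.

As a check, the Euler characteristic is 10 − 30 + 20 = 0, which agrees with 1 − 1 + 0 = 0.
(K is a triangulation of the Klein bottle.)

H_0 = Z,  H_1 = Z ⊕ Z/2,  H_2 = 0.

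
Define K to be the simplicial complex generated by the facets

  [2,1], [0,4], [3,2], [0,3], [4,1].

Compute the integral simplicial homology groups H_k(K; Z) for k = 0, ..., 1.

H_0 = Z,  H_1 = Z.

We work with the vertex ordering 0 < 1 < 2 < 3 < 4. The simplices of K, each written with vertices in increasing order, are:

  0-simplices (5): [0], [1], [2], [3], [4]
  1-simplices (5): [0,3], [0,4], [1,2], [1,4], [2,3]

Hence C_0 ≅ Z^5, C_1 ≅ Z^5.

Boundary ∂_1: C_1 → C_0 is given by ∂[p,q] = [q] − [p]. For instance
  ∂[0,3] = [3] − [0].
As a 5×5 matrix over Z this has rank 4, with invariant factors (1,1,1,1).

Reading off H_k = ker ∂_k / im ∂_{k+1}:

  H_0: rank C_0 − rank ∂_1 = 5 − 4 = 1, and the invariant factors of ∂_1 are all 1, so H_0 ≅ Z.
  H_1: rank ker ∂_1 − rank ∂_2 = (5 − 4) − 0 = 1, and there is no ∂_2, so H_1 ≅ Z.

As a check, the Euler characteristic is 5 − 5 = 0, which agrees with 1 − 1 = 0.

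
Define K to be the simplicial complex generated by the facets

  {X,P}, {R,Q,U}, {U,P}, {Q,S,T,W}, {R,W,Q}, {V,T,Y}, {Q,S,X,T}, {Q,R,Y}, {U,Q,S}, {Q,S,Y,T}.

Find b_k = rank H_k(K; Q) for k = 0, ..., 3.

Fix the vertex order P < Q < R < S < T < U < V < W < X < Y and write every simplex with vertices in increasing order. Then dim K = 3 and the simplices of K are:

  0-simplices (10): P, Q, R, S, T, U, V, W, X, Y
  1-simplices (22): PU, PX, QR, QS, QT, QU, QW, QX, QY, RU, RW, RY, ST, SU, SW, SX, SY, TV, TW, TX, TY, VY
  2-simplices (15): QRU, QRW, QRY, QST, QSU, QSW, QSX, QSY, QTW, QTX, QTY, STW, STX, STY, TVY
  3-simplices (3): QSTW, QSTX, QSTY

giving chain groups C_0 ≅ Z^10, C_1 ≅ Z^22, C_2 ≅ Z^15, C_3 ≅ Z^3.

∂_1: C_1 → C_0 maps an edge to its endpoints' difference, ∂[p,q] = q − p.
The resulting 10×22 matrix has rank 9, and its Smith normal form has invariant factors (1,1,1,1,1,1,1,1,1).

∂_2: C_2 → C_1 sends each 2-simplex [p,q,r] to [q,r] − [p,r] + [p,q]. For instance
  ∂QSX = SX − QX + QS,
  ∂QSU = SU − QU + QS.
This gives a 22×15 integer matrix of rank 12; reducing to Smith normal form yields diagonal entries (1,1,1,1,1,1,1,1,1,1,1,1).

The boundary map ∂_3: C_3 → C_2 sends each 3-simplex σ to the alternating sum Σ_i (−1)^i (σ with its i-th vertex removed). For instance
  ∂QSTY = STY − QTY + QSY − QST,
  ∂QSTX = STX − QTX + QSX − QST.
As a 15×3 matrix over Z this has rank 3, with invariant factors (1,1,1).

Computing H_k = (kernel of ∂_k) / (image of ∂_{k+1}):

  H_0: rank C_0 − rank ∂_1 = 10 − 9 = 1, and the invariant factors of ∂_1 are all 1, so H_0 = Z.
  H_1: rank ker ∂_1 − rank ∂_2 = (22 − 9) − 12 = 1, and the invariant factors of ∂_2 are all 1, so H_1 = Z.
  H_2: rank ker ∂_2 − rank ∂_3 = (15 − 12) − 3 = 0, and the invariant factors of ∂_3 are all 1, so H_2 = 0.
  H_3: rank ker ∂_3 − rank ∂_4 = (3 − 3) − 0 = 0, and there is no ∂_4, so H_3 = 0.

Hence the Betti numbers are b_0 = 1, b_1 = 1, b_2 = 0, b_3 = 0.

b_0 = 1, b_1 = 1, b_2 = 0, b_3 = 0.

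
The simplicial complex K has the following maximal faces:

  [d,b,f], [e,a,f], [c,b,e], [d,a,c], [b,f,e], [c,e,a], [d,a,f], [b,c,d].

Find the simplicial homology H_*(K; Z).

Take the total order a < b < c < d < e < f on the vertex set. Then K (dimension 2) consists of the simplices:

  0-simplices (6): a, b, c, d, e, f
  1-simplices (12): ac, ad, ae, af, bc, bd, be, bf, cd, ce, df, ef
  2-simplices (8): acd, ace, adf, aef, bcd, bce, bdf, bef

so the chain groups are C_0 ≅ Z^6, C_1 ≅ Z^12, C_2 ≅ Z^8.

The boundary map ∂_1: C_1 → C_0 sends each edge [p,q] (with p < q) to q − p.
The resulting 6×12 matrix has rank 5, and its Smith normal form has invariant factors (1,1,1,1,1).

Boundary ∂_2: C_2 → C_1 maps a triangle to the signed sum of its edges. For instance
  ∂bcd = cd − bd + bc,
  ∂aef = ef − af + ae.
The resulting 12×8 matrix has rank 7, and its Smith normal form has invariant factors (1,1,1,1,1,1,1).

Now H_k = ker ∂_k / im ∂_{k+1}, so:

  H_0: rank C_0 − rank ∂_1 = 6 − 5 = 1, and the invariant factors of ∂_1 are all 1, so H_0 ≅ Z.
  H_1: rank ker ∂_1 − rank ∂_2 = (12 − 5) − 7 = 0, and the invariant factors of ∂_2 are all 1, so H_1 ≅ 0.
  H_2: rank ker ∂_2 − rank ∂_3 = (8 − 7) − 0 = 1, and there is no ∂_3, so H_2 ≅ Z.

H_0 ≅ Z,  H_1 = 0,  H_2 ≅ Z.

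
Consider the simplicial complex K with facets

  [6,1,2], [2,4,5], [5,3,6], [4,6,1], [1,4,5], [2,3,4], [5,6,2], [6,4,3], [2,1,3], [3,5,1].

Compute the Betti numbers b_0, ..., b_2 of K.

Order the vertices as 1 < 2 < 3 < 4 < 5 < 6. Listing each simplex with vertices in this order, K has dimension 2 with simplices:

  0-simplices (6): [1], [2], [3], [4], [5], [6]
  1-simplices (15): [1,2], [1,3], [1,4], [1,5], [1,6], [2,3], [2,4], [2,5], [2,6], [3,4], [3,5], [3,6], [4,5], [4,6], [5,6]
  2-simplices (10): [1,2,3], [1,2,6], [1,3,5], [1,4,5], [1,4,6], [2,3,4], [2,4,5], [2,5,6], [3,4,6], [3,5,6]

Hence C_0 ≅ Z^6, C_1 ≅ Z^15, C_2 ≅ Z^10.

∂_1: C_1 → C_0 maps an edge to its endpoints' difference, ∂[p,q] = q − p. For instance
  ∂[1,4] = [4] − [1].
The 6×15 boundary matrix has rank 5 and Smith normal form diag(1,1,1,1,1).

The boundary map ∂_2: C_2 → C_1 sends each 2-simplex [p,q,r] to [q,r] − [p,r] + [p,q]. For instance
  ∂[1,4,5] = [4,5] − [1,5] + [1,4],
  ∂[1,4,6] = [4,6] − [1,6] + [1,4].
The resulting 15×10 matrix has rank 10, and its Smith normal form has invariant factors (1,1,1,1,1,1,1,1,1,2).

From H_k ≅ ker(∂_k) / im(∂_{k+1}) we obtain:

  H_0: rank C_0 − rank ∂_1 = 6 − 5 = 1, and the invariant factors of ∂_1 are all 1, so H_0 ≅ Z.
  H_1: rank ker ∂_1 − rank ∂_2 = (15 − 5) − 10 = 0, and ∂_2 has invariant factor 2 > 1, so H_1 ≅ Z/2Z.
  H_2: rank ker ∂_2 − rank ∂_3 = (10 − 10) − 0 = 0, and there is no ∂_3, so H_2 ≅ 0.

As a check, the Euler characteristic is 6 − 15 + 10 = 1, which agrees with 1 − 0 + 0 = 1.

Hence the Betti numbers are b_0 = 1, b_1 = 0, b_2 = 0.

b_0 = 1, b_1 = 0, b_2 = 0.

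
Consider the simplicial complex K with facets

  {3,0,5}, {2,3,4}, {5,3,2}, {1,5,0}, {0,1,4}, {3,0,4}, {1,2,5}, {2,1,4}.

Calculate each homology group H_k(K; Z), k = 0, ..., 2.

H_0 = Z,  H_1 = 0,  H_2 = Z.

Take the total order 0 < 1 < 2 < 3 < 4 < 5 on the vertex set. Then K (dimension 2) consists of the simplices:

  0-simplices (6): [0], [1], [2], [3], [4], [5]
  1-simplices (12): [0,1], [0,3], [0,4], [0,5], [1,2], [1,4], [1,5], [2,3], [2,4], [2,5], [3,4], [3,5]
  2-simplices (8): [0,1,4], [0,1,5], [0,3,4], [0,3,5], [1,2,4], [1,2,5], [2,3,4], [2,3,5]

giving chain groups C_0 ≅ Z^6, C_1 ≅ Z^12, C_2 ≅ Z^8.

∂_1: C_1 → C_0 sends each edge [p,q] (with p < q) to q − p.
The 6×12 boundary matrix has rank 5 and Smith normal form diag(1,1,1,1,1).

Boundary ∂_2: C_2 → C_1 sends each 2-simplex [p,q,r] to [q,r] − [p,r] + [p,q]. For instance
  ∂[0,1,5] = [1,5] − [0,5] + [0,1],
  ∂[0,1,4] = [1,4] − [0,4] + [0,1].
The resulting 12×8 matrix has rank 7, and its Smith normal form has invariant factors (1,1,1,1,1,1,1).

From H_k ≅ ker(∂_k) / im(∂_{k+1}) we obtain:

  H_0: rank C_0 − rank ∂_1 = 6 − 5 = 1, and the invariant factors of ∂_1 are all 1, so H_0 = Z.
  H_1: rank ker ∂_1 − rank ∂_2 = (12 − 5) − 7 = 0, and the invariant factors of ∂_2 are all 1, so H_1 = 0.
  H_2: rank ker ∂_2 − rank ∂_3 = (8 − 7) − 0 = 1, and there is no ∂_3, so H_2 = Z.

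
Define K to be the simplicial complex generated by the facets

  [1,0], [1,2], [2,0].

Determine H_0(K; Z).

Order the vertices as 0 < 1 < 2. Listing each simplex with vertices in this order, K has dimension 1 with simplices:

  0-simplices (3): [0], [1], [2]
  1-simplices (3): [0,1], [0,2], [1,2]

Hence C_0 ≅ Z^3, C_1 ≅ Z^3.

Boundary ∂_1: C_1 → C_0 sends each edge [p,q] (with p < q) to q − p. For instance
  ∂[1,2] = [2] − [1].
As a 3×3 matrix over Z this has rank 2, with invariant factors (1,1).

Reading off H_k = ker ∂_k / im ∂_{k+1}:

  H_0: rank C_0 − rank ∂_1 = 3 − 2 = 1, and the invariant factors of ∂_1 are all 1, so H_0 = Z.

H_0 = Z.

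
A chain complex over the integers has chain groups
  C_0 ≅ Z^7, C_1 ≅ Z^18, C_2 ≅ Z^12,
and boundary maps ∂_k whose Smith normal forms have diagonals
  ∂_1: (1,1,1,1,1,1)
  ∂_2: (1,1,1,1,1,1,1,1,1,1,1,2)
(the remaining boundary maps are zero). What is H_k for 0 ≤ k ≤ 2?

H_0 = Z,  H_1 = Z/2,  H_2 = 0.

H_0: b_0 = 7 − 0 − 6 = 1; torsion from ∂_1 factors > 1: none. So H_0 = Z.
H_1: b_1 = 18 − 6 − 12 = 0; torsion from ∂_2 factors > 1: [2]. So H_1 = Z/2.
H_2: b_2 = 12 − 12 − 0 = 0; torsion from ∂_3 factors > 1: none. So H_2 = 0.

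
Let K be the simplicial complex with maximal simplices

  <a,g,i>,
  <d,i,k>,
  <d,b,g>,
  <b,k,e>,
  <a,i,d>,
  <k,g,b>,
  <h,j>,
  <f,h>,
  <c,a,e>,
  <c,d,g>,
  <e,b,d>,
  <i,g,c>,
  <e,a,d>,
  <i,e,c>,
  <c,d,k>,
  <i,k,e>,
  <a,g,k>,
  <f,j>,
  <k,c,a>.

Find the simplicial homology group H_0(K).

Order the vertices as a < b < c < d < e < f < g < h < i < j < k. Listing each simplex with vertices in this order, K has dimension 2 with simplices:

  0-simplices (11): a, b, c, d, e, f, g, h, i, j, k
  1-simplices (27): ac, ad, ae, ag, ai, ak, bd, be, bg, bk, cd, ce, cg, ci, ck, de, dg, di, dk, ei, ek, fh, fj, gi, gk, hj, ik
  2-simplices (16): ace, ack, ade, adi, agi, agk, bde, bdg, bek, bgk, cdg, cdk, cei, cgi, dik, eik

giving chain groups C_0 ≅ Z^11, C_1 ≅ Z^27, C_2 ≅ Z^16.

∂_1: C_1 → C_0 is given by ∂[p,q] = [q] − [p]. For instance
  ∂bk = k − b.
This gives a 11×27 integer matrix of rank 9; reducing to Smith normal form yields diagonal entries (1,1,1,1,1,1,1,1,1).

The boundary map ∂_2: C_2 → C_1 acts by ∂[p,q,r] = [q,r] − [p,r] + [p,q]. For instance
  ∂adi = di − ai + ad,
  ∂cdg = dg − cg + cd.
The resulting 27×16 matrix has rank 15, and its Smith normal form has invariant factors (1,1,1,1,1,1,1,1,1,1,1,1,1,1,1).

Now H_k = ker ∂_k / im ∂_{k+1}, so:

  H_0: rank C_0 − rank ∂_1 = 11 − 9 = 2, and the invariant factors of ∂_1 are all 1, so H_0 ≅ Z^2.

H_0 ≅ Z^2.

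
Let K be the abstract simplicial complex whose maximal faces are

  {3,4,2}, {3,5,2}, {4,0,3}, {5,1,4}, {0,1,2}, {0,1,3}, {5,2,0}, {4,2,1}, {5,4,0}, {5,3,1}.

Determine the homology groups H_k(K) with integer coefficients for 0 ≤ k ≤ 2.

We work with the vertex ordering 0 < 1 < 2 < 3 < 4 < 5. The simplices of K, each written with vertices in increasing order, are:

  0-simplices (6): [0], [1], [2], [3], [4], [5]
  1-simplices (15): [0,1], [0,2], [0,3], [0,4], [0,5], [1,2], [1,3], [1,4], [1,5], [2,3], [2,4], [2,5], [3,4], [3,5], [4,5]
  2-simplices (10): [0,1,2], [0,1,3], [0,2,5], [0,3,4], [0,4,5], [1,2,4], [1,3,5], [1,4,5], [2,3,4], [2,3,5]

so the chain groups are C_0 ≅ Z^6, C_1 ≅ Z^15, C_2 ≅ Z^10.

∂_1: C_1 → C_0 maps an edge to its endpoints' difference, ∂[p,q] = q − p.
As a 6×15 matrix over Z this has rank 5, with invariant factors (1,1,1,1,1).

The boundary map ∂_2: C_2 → C_1 acts by ∂[p,q,r] = [q,r] − [p,r] + [p,q]. For instance
  ∂[0,1,3] = [1,3] − [0,3] + [0,1],
  ∂[0,2,5] = [2,5] − [0,5] + [0,2].
This gives a 15×10 integer matrix of rank 10; reducing to Smith normal form yields diagonal entries (1,1,1,1,1,1,1,1,1,2).

From H_k ≅ ker(∂_k) / im(∂_{k+1}) we obtain:

  H_0: rank C_0 − rank ∂_1 = 6 − 5 = 1, and the invariant factors of ∂_1 are all 1, so H_0 ≅ Z.
  H_1: rank ker ∂_1 − rank ∂_2 = (15 − 5) − 10 = 0, and ∂_2 has invariant factor 2 > 1, so H_1 ≅ Z/2.
  H_2: rank ker ∂_2 − rank ∂_3 = (10 − 10) − 0 = 0, and there is no ∂_3, so H_2 ≅ 0.

H_0 ≅ Z,  H_1 ≅ Z/2,  H_2 = 0.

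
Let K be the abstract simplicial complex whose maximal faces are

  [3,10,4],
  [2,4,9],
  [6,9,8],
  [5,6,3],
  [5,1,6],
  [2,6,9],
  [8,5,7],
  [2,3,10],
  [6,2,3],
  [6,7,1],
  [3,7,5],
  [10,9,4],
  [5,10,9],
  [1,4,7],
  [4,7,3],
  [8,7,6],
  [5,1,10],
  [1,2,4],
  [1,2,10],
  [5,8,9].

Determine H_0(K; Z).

Fix the vertex order 1 < 2 < 3 < 4 < 5 < 6 < 7 < 8 < 9 < 10 and write every simplex with vertices in increasing order. Then dim K = 2 and the simplices of K are:

  0-simplices (10): [1], [2], [3], [4], [5], [6], [7], [8], [9], [10]
  1-simplices (30): (30 of them)
  2-simplices (20): (20 of them)

Hence C_0 ≅ Z^10, C_1 ≅ Z^30, C_2 ≅ Z^20.

Boundary ∂_1: C_1 → C_0 is given by ∂[p,q] = [q] − [p]. For instance
  ∂[2,10] = [10] − [2].
This gives a 10×30 integer matrix of rank 9; reducing to Smith normal form yields diagonal entries (1,1,1,1,1,1,1,1,1).

The boundary map ∂_2: C_2 → C_1 sends each 2-simplex [p,q,r] to [q,r] − [p,r] + [p,q]. For instance
  ∂[4,9,10] = [9,10] − [4,10] + [4,9],
  ∂[3,5,7] = [5,7] − [3,7] + [3,5].
This gives a 30×20 integer matrix of rank 20; reducing to Smith normal form yields diagonal entries (1,1,1,1,1,1,1,1,1,1,1,1,1,1,1,1,1,1,1,2).

Reading off H_k = ker ∂_k / im ∂_{k+1}:

  H_0: rank C_0 − rank ∂_1 = 10 − 9 = 1, and the invariant factors of ∂_1 are all 1, so H_0 ≅ Z.

H_0 ≅ Z.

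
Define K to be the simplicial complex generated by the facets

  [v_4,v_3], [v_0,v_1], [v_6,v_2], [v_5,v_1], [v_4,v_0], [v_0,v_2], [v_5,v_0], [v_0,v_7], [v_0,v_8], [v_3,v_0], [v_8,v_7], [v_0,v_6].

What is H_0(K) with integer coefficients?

H_0 = Z.

We work with the vertex ordering v_0 < v_1 < v_2 < v_3 < v_4 < v_5 < v_6 < v_7 < v_8. The simplices of K, each written with vertices in increasing order, are:

  0-simplices (9): [v_0], [v_1], [v_2], [v_3], [v_4], [v_5], [v_6], [v_7], [v_8]
  1-simplices (12): [v_0,v_1], [v_0,v_2], [v_0,v_3], [v_0,v_4], [v_0,v_5], [v_0,v_6], [v_0,v_7], [v_0,v_8], [v_1,v_5], [v_2,v_6], [v_3,v_4], [v_7,v_8]

so the chain groups are C_0 ≅ Z^9, C_1 ≅ Z^12.

∂_1: C_1 → C_0 sends each edge [p,q] (with p < q) to q − p. For instance
  ∂[v_2,v_6] = [v_6] − [v_2].
As a 9×12 matrix over Z this has rank 8, with invariant factors (1,1,1,1,1,1,1,1).

Reading off H_k = ker ∂_k / im ∂_{k+1}:

  H_0: rank C_0 − rank ∂_1 = 9 − 8 = 1, and the invariant factors of ∂_1 are all 1, so H_0 = Z.

(K is a triangulation of a wedge of 4 circles.)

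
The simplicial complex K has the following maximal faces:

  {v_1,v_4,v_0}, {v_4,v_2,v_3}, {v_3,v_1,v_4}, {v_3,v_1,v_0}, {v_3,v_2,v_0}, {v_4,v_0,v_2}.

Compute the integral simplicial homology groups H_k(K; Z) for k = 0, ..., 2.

H_0 ≅ Z,  H_1 = 0,  H_2 ≅ Z.

Fix the vertex order v_0 < v_1 < v_2 < v_3 < v_4 and write every simplex with vertices in increasing order. Then dim K = 2 and the simplices of K are:

  0-simplices (5): [v_0], [v_1], [v_2], [v_3], [v_4]
  1-simplices (9): [v_0,v_1], [v_0,v_2], [v_0,v_3], [v_0,v_4], [v_1,v_3], [v_1,v_4], [v_2,v_3], [v_2,v_4], [v_3,v_4]
  2-simplices (6): [v_0,v_1,v_3], [v_0,v_1,v_4], [v_0,v_2,v_3], [v_0,v_2,v_4], [v_1,v_3,v_4], [v_2,v_3,v_4]

so the chain groups are C_0 ≅ Z^5, C_1 ≅ Z^9, C_2 ≅ Z^6.

Boundary ∂_1: C_1 → C_0 is given by ∂[p,q] = [q] − [p]. For instance
  ∂[v_0,v_3] = [v_3] − [v_0].
As a 5×9 matrix over Z this has rank 4, with invariant factors (1,1,1,1).

Boundary ∂_2: C_2 → C_1 acts by ∂[p,q,r] = [q,r] − [p,r] + [p,q]. For instance
  ∂[v_2,v_3,v_4] = [v_3,v_4] − [v_2,v_4] + [v_2,v_3],
  ∂[v_0,v_1,v_4] = [v_1,v_4] − [v_0,v_4] + [v_0,v_1].
The resulting 9×6 matrix has rank 5, and its Smith normal form has invariant factors (1,1,1,1,1).

Now H_k = ker ∂_k / im ∂_{k+1}, so:

  H_0: rank C_0 − rank ∂_1 = 5 − 4 = 1, and the invariant factors of ∂_1 are all 1, so H_0 ≅ Z.
  H_1: rank ker ∂_1 − rank ∂_2 = (9 − 4) − 5 = 0, and the invariant factors of ∂_2 are all 1, so H_1 ≅ 0.
  H_2: rank ker ∂_2 − rank ∂_3 = (6 − 5) − 0 = 1, and there is no ∂_3, so H_2 ≅ Z.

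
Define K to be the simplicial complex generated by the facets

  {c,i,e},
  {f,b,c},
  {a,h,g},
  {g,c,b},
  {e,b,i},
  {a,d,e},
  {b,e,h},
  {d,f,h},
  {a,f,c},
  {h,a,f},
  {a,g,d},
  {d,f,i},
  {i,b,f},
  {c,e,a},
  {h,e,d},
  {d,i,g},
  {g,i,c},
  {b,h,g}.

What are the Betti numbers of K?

We work with the vertex ordering a < b < c < d < e < f < g < h < i. The simplices of K, each written with vertices in increasing order, are:

  0-simplices (9): a, b, c, d, e, f, g, h, i
  1-simplices (27): ac, ad, ae, af, ag, ah, bc, be, bf, bg, bh, bi, ce, cf, cg, ci, de, df, dg, dh, di, eh, ei, fh, fi, gh, gi
  2-simplices (18): ace, acf, ade, adg, afh, agh, bcf, bcg, beh, bei, bfi, bgh, cei, cgi, deh, dfh, dfi, dgi

so the chain groups are C_0 ≅ Z^9, C_1 ≅ Z^27, C_2 ≅ Z^18.

The boundary map ∂_1: C_1 → C_0 is given by ∂[p,q] = [q] − [p]. For instance
  ∂di = i − d.
As a 9×27 matrix over Z this has rank 8, with invariant factors (1,1,1,1,1,1,1,1).

The boundary map ∂_2: C_2 → C_1 sends each 2-simplex [p,q,r] to [q,r] − [p,r] + [p,q]. For instance
  ∂bcf = cf − bf + bc,
  ∂dfi = fi − di + df.
This gives a 27×18 integer matrix of rank 18; reducing to Smith normal form yields diagonal entries (1,1,1,1,1,1,1,1,1,1,1,1,1,1,1,1,1,2).

Computing H_k = (kernel of ∂_k) / (image of ∂_{k+1}):

  H_0: rank C_0 − rank ∂_1 = 9 − 8 = 1, and the invariant factors of ∂_1 are all 1, so H_0 = Z.
  H_1: rank ker ∂_1 − rank ∂_2 = (27 − 8) − 18 = 1, and ∂_2 has invariant factor 2 > 1, so H_1 = Z ⊕ Z/2.
  H_2: rank ker ∂_2 − rank ∂_3 = (18 − 18) − 0 = 0, and there is no ∂_3, so H_2 = 0.

As a check, the Euler characteristic is 9 − 27 + 18 = 0, which agrees with 1 − 1 + 0 = 0.
(K is a triangulation of the Klein bottle.)

Hence the Betti numbers are b_0 = 1, b_1 = 1, b_2 = 0.

b_0 = 1, b_1 = 1, b_2 = 0.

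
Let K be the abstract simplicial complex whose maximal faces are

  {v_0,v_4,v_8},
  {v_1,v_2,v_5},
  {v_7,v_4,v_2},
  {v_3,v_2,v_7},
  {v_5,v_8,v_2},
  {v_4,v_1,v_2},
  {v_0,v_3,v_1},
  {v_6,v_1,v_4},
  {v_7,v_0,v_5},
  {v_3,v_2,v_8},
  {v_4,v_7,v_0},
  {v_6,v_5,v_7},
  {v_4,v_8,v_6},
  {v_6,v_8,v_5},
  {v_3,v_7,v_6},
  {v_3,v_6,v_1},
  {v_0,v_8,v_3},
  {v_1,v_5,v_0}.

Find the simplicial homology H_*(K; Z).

H_0 ≅ Z,  H_1 ≅ Z^2,  H_2 ≅ Z.

Order the vertices as v_0 < v_1 < v_2 < v_3 < v_4 < v_5 < v_6 < v_7 < v_8. Listing each simplex with vertices in this order, K has dimension 2 with simplices:

  0-simplices (9): [v_0], [v_1], [v_2], [v_3], [v_4], [v_5], [v_6], [v_7], [v_8]
  1-simplices (27): (27 of them)
  2-simplices (18): (18 of them)

so the chain groups are C_0 ≅ Z^9, C_1 ≅ Z^27, C_2 ≅ Z^18.

Boundary ∂_1: C_1 → C_0 is given by ∂[p,q] = [q] − [p]. For instance
  ∂[v_2,v_3] = [v_3] − [v_2].
The 9×27 boundary matrix has rank 8 and Smith normal form diag(1,1,1,1,1,1,1,1).

Boundary ∂_2: C_2 → C_1 sends each 2-simplex [p,q,r] to [q,r] − [p,r] + [p,q]. For instance
  ∂[v_2,v_3,v_8] = [v_3,v_8] − [v_2,v_8] + [v_2,v_3],
  ∂[v_0,v_4,v_8] = [v_4,v_8] − [v_0,v_8] + [v_0,v_4].
This gives a 27×18 integer matrix of rank 17; reducing to Smith normal form yields diagonal entries (1,1,1,1,1,1,1,1,1,1,1,1,1,1,1,1,1).

Reading off H_k = ker ∂_k / im ∂_{k+1}:

  H_0: rank C_0 − rank ∂_1 = 9 − 8 = 1, and the invariant factors of ∂_1 are all 1, so H_0 = Z.
  H_1: rank ker ∂_1 − rank ∂_2 = (27 − 8) − 17 = 2, and the invariant factors of ∂_2 are all 1, so H_1 = Z^2.
  H_2: rank ker ∂_2 − rank ∂_3 = (18 − 17) − 0 = 1, and there is no ∂_3, so H_2 = Z.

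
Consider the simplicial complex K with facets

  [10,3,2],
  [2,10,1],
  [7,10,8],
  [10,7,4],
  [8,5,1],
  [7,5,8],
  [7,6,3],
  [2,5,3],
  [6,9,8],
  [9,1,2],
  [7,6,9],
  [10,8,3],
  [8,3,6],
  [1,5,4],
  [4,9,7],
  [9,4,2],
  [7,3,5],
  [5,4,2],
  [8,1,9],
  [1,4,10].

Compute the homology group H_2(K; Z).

We work with the vertex ordering 1 < 2 < 3 < 4 < 5 < 6 < 7 < 8 < 9 < 10. The simplices of K, each written with vertices in increasing order, are:

  0-simplices (10): [1], [2], [3], [4], [5], [6], [7], [8], [9], [10]
  1-simplices (30): (30 of them)
  2-simplices (20): (20 of them)

Hence C_0 ≅ Z^10, C_1 ≅ Z^30, C_2 ≅ Z^20.

Boundary ∂_1: C_1 → C_0 sends each edge [p,q] (with p < q) to q − p. For instance
  ∂[3,6] = [6] − [3].
This gives a 10×30 integer matrix of rank 9; reducing to Smith normal form yields diagonal entries (1,1,1,1,1,1,1,1,1).

The boundary map ∂_2: C_2 → C_1 sends each 2-simplex [p,q,r] to [q,r] − [p,r] + [p,q]. For instance
  ∂[1,4,10] = [4,10] − [1,10] + [1,4],
  ∂[3,8,10] = [8,10] − [3,10] + [3,8].
This gives a 30×20 integer matrix of rank 20; reducing to Smith normal form yields diagonal entries (1,1,1,1,1,1,1,1,1,1,1,1,1,1,1,1,1,1,1,2).

From H_k ≅ ker(∂_k) / im(∂_{k+1}) we obtain:

  H_2: rank ker ∂_2 − rank ∂_3 = (20 − 20) − 0 = 0, and there is no ∂_3, so H_2 = 0.

(K is a triangulation of the Klein bottle.)

H_2 ≅ 0.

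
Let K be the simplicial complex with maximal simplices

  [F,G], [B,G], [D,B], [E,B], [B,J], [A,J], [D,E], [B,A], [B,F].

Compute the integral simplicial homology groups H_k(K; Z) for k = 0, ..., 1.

Order the vertices as A < B < D < E < F < G < J. Listing each simplex with vertices in this order, K has dimension 1 with simplices:

  0-simplices (7): A, B, D, E, F, G, J
  1-simplices (9): AB, AJ, BD, BE, BF, BG, BJ, DE, FG

so the chain groups are C_0 ≅ Z^7, C_1 ≅ Z^9.

∂_1: C_1 → C_0 is given by ∂[p,q] = [q] − [p].
This gives a 7×9 integer matrix of rank 6; reducing to Smith normal form yields diagonal entries (1,1,1,1,1,1).

Reading off H_k = ker ∂_k / im ∂_{k+1}:

  H_0: rank C_0 − rank ∂_1 = 7 − 6 = 1, and the invariant factors of ∂_1 are all 1, so H_0 ≅ Z.
  H_1: rank ker ∂_1 − rank ∂_2 = (9 − 6) − 0 = 3, and there is no ∂_2, so H_1 ≅ Z^3.

H_0 = Z,  H_1 = Z^3.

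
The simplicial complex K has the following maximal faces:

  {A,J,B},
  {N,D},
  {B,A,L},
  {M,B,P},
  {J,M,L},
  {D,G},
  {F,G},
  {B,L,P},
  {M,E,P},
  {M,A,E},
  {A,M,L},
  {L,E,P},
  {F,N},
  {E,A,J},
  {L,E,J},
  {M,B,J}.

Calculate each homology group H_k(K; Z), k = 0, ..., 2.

We work with the vertex ordering A < B < D < E < F < G < J < L < M < N < P. The simplices of K, each written with vertices in increasing order, are:

  0-simplices (11): A, B, D, E, F, G, J, L, M, N, P
  1-simplices (22): AB, AE, AJ, AL, AM, BJ, BL, BM, BP, DG, DN, EJ, EL, EM, EP, FG, FN, JL, JM, LM, LP, MP
  2-simplices (12): ABJ, ABL, AEJ, AEM, ALM, BJM, BLP, BMP, EJL, ELP, EMP, JLM

Hence C_0 ≅ Z^11, C_1 ≅ Z^22, C_2 ≅ Z^12.

∂_1: C_1 → C_0 maps an edge to its endpoints' difference, ∂[p,q] = q − p. For instance
  ∂FN = N − F.
The resulting 11×22 matrix has rank 9, and its Smith normal form has invariant factors (1,1,1,1,1,1,1,1,1).

Boundary ∂_2: C_2 → C_1 acts by ∂[p,q,r] = [q,r] − [p,r] + [p,q]. For instance
  ∂ELP = LP − EP + EL,
  ∂EJL = JL − EL + EJ.
This gives a 22×12 integer matrix of rank 12; reducing to Smith normal form yields diagonal entries (1,1,1,1,1,1,1,1,1,1,1,2).

Now H_k = ker ∂_k / im ∂_{k+1}, so:

  H_0: rank C_0 − rank ∂_1 = 11 − 9 = 2, and the invariant factors of ∂_1 are all 1, so H_0 ≅ Z^2.
  H_1: rank ker ∂_1 − rank ∂_2 = (22 − 9) − 12 = 1, and ∂_2 has invariant factor 2 > 1, so H_1 ≅ Z ⊕ Z/2.
  H_2: rank ker ∂_2 − rank ∂_3 = (12 − 12) − 0 = 0, and there is no ∂_3, so H_2 ≅ 0.

(K is a triangulation of the disjoint union of the circle S^1 and the real projective plane RP^2.)

H_0 ≅ Z^2,  H_1 ≅ Z ⊕ Z/2,  H_2 = 0.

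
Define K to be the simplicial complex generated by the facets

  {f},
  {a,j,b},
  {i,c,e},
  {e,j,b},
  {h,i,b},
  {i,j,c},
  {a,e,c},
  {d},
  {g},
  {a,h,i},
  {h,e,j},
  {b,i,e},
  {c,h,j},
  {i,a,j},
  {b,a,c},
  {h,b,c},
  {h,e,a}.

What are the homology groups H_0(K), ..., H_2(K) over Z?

H_0 = Z^4,  H_1 = Z^2,  H_2 = Z.

Take the total order a < b < c < d < e < f < g < h < i < j on the vertex set. Then K (dimension 2) consists of the simplices:

  0-simplices (10): a, b, c, d, e, f, g, h, i, j
  1-simplices (21): ab, ac, ae, ah, ai, aj, bc, be, bh, bi, bj, ce, ch, ci, cj, eh, ei, ej, hi, hj, ij
  2-simplices (14): abc, abj, ace, aeh, ahi, aij, bch, bei, bej, bhi, cei, chj, cij, ehj

Hence C_0 ≅ Z^10, C_1 ≅ Z^21, C_2 ≅ Z^14.

Boundary ∂_1: C_1 → C_0 is given by ∂[p,q] = [q] − [p].
The resulting 10×21 matrix has rank 6, and its Smith normal form has invariant factors (1,1,1,1,1,1).

Boundary ∂_2: C_2 → C_1 maps a triangle to the signed sum of its edges. For instance
  ∂cij = ij − cj + ci,
  ∂aij = ij − aj + ai.
This gives a 21×14 integer matrix of rank 13; reducing to Smith normal form yields diagonal entries (1,1,1,1,1,1,1,1,1,1,1,1,1).

From H_k ≅ ker(∂_k) / im(∂_{k+1}) we obtain:

  H_0: rank C_0 − rank ∂_1 = 10 − 6 = 4, and the invariant factors of ∂_1 are all 1, so H_0 ≅ Z^4.
  H_1: rank ker ∂_1 − rank ∂_2 = (21 − 6) − 13 = 2, and the invariant factors of ∂_2 are all 1, so H_1 ≅ Z^2.
  H_2: rank ker ∂_2 − rank ∂_3 = (14 − 13) − 0 = 1, and there is no ∂_3, so H_2 ≅ Z.

As a check, the Euler characteristic is 10 − 21 + 14 = 3, which agrees with 4 − 2 + 1 = 3.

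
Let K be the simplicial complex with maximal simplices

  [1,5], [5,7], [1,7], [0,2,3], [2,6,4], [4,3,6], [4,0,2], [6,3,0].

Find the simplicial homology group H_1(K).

K has 8 vertices, 13 edges, 5 triangles.
rank ∂_1 = 6, rank ∂_2 = 5 ⇒ b_1 = 13 − 6 − 5 = 2; all invariant factors of ∂_2 are 1 so no torsion. So H_1 = Z^2.

H_1 ≅ Z^2.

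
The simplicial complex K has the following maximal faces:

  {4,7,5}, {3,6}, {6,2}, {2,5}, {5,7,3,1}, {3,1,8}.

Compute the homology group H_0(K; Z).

H_0 = Z.

Take the total order 1 < 2 < 3 < 4 < 5 < 6 < 7 < 8 on the vertex set. Then K (dimension 3) consists of the simplices:

  0-simplices (8): [1], [2], [3], [4], [5], [6], [7], [8]
  1-simplices (13): [1,3], [1,5], [1,7], [1,8], [2,5], [2,6], [3,5], [3,6], [3,7], [3,8], [4,5], [4,7], [5,7]
  2-simplices (6): [1,3,5], [1,3,7], [1,3,8], [1,5,7], [3,5,7], [4,5,7]
  3-simplices (1): [1,3,5,7]

Hence C_0 ≅ Z^8, C_1 ≅ Z^13, C_2 ≅ Z^6, C_3 ≅ Z^1.

Boundary ∂_1: C_1 → C_0 sends each edge [p,q] (with p < q) to q − p.
The resulting 8×13 matrix has rank 7, and its Smith normal form has invariant factors (1,1,1,1,1,1,1).

The boundary map ∂_2: C_2 → C_1 acts by ∂[p,q,r] = [q,r] − [p,r] + [p,q]. For instance
  ∂[1,5,7] = [5,7] − [1,7] + [1,5],
  ∂[1,3,5] = [3,5] − [1,5] + [1,3].
This gives a 13×6 integer matrix of rank 5; reducing to Smith normal form yields diagonal entries (1,1,1,1,1).

Boundary ∂_3: C_3 → C_2 sends each 3-simplex σ to the alternating sum Σ_i (−1)^i (σ with its i-th vertex removed). For instance
  ∂[1,3,5,7] = [3,5,7] − [1,5,7] + [1,3,7] − [1,3,5].
The resulting 6×1 matrix has rank 1, and its Smith normal form has invariant factors (1).

From H_k ≅ ker(∂_k) / im(∂_{k+1}) we obtain:

  H_0: rank C_0 − rank ∂_1 = 8 − 7 = 1, and the invariant factors of ∂_1 are all 1, so H_0 = Z.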